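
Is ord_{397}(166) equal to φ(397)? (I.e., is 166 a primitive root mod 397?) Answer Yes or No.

φ(397) = 397 − 1 = 396 = 2^2 · 3^2 · 11.
It suffices to check that the order of 166 is not a proper divisor of 396: compute 166^(396/q) for q ∈ {2, 3, 11}.
166^198 ≡ 396 (mod 397)  [q = 2: ≢ 1 ✓]
166^132 ≡ 1 (mod 397)  [q = 3: ≡ 1 ✗]
166^36 ≡ 333 (mod 397)  [q = 11: ≢ 1 ✓]
The check at q = 3 fails, so 166 generates a proper subgroup.

No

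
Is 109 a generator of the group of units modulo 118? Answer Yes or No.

φ(118) = φ(2)·φ(59) = 1·58 = 58 = 2 · 29.
An element g generates (Z/118Z)^× iff g^(58/q) ≢ 1 (mod 118) for each prime q ∈ {2, 29}.
109^29 ≡ 117 (mod 118)  [q = 2: ≢ 1 ✓]
109^2 ≡ 81 (mod 118)  [q = 29: ≢ 1 ✓]
All checks pass, so 109 has order 58 and is a primitive root modulo 118.

Yes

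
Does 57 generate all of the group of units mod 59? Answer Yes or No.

No

φ(59) = 59 − 1 = 58 = 2 · 29.
Test 57^(58/q) mod 59 for each prime factor q of 58:
57^29 ≡ 1 (mod 59)  [q = 2: ≡ 1 ✗]
57^2 ≡ 4 (mod 59)  [q = 29: ≢ 1 ✓]
57^29 ≡ 1 shows ord(57) | 29, strictly less than φ(59); not a primitive root.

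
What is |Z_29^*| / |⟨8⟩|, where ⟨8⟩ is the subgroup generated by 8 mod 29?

Since 8 ∈ (Z/29Z)^×, its order divides φ(29) = 29 − 1 = 28 = 2^2 · 7.
Divisors of 28: 1, 2, 4, 7, 14, 28.
Evaluate successive powers at the divisors of 28:
8^1 ≡ 8
8^2 ≡ 6
8^4 ≡ 7
8^7 ≡ 17
8^14 ≡ 28
8^28 ≡ 1
The order of 8 is 28, so the subgroup it generates has 28 elements.
Index = |(Z/29Z)^×| / |⟨8⟩| = 28 / 28 = 1.

1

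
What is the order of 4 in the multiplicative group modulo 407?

90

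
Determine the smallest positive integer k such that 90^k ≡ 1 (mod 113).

112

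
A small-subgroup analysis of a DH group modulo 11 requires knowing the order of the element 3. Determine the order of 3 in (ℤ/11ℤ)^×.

5

By Lagrange's theorem, ord_11(3) divides φ(11) = 11 − 1 = 10 = 2 · 5.
Divisors of 10: 1, 2, 5, 10.
Compute 3^d (mod 11) for the divisors d until we hit 1:
3^1 ≡ 3 (mod 11)
3^2 ≡ 9 (mod 11)
3^5 ≡ 1 (mod 11) ✓
The smallest such exponent is 5, so the order of 3 is 5.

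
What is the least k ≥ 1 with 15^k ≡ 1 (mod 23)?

22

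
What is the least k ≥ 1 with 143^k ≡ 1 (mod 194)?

32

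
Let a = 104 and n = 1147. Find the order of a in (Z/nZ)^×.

90

The order of 104 must divide φ(1147) = φ(31·37) = (31−1)·(37−1) = 30·36 = 1080 = 2^3 · 3^3 · 5.
Divisors of 1080: 1, 2, 3, 4, 5, 6, 8, 9, 10, 12, 15, 18, 20, 24, 27, 30, 36, 40, 45, 54, 60, 72, 90, 108, 120, 135, 180, 216, 270, 360, 540, 1080.
Test each divisor d:
104^1 ≡ 104
104^2 ≡ 493
104^3 ≡ 804
104^4 ≡ 1032
104^5 ≡ 657
104^6 ≡ 655
104^8 ≡ 608
104^9 ≡ 147
104^10 ≡ 377
104^12 ≡ 47
104^15 ≡ 1084
104^18 ≡ 963
104^20 ≡ 1048
104^24 ≡ 1062
104^27 ≡ 480
104^30 ≡ 528
104^36 ≡ 593
104^40 ≡ 625
104^45 ≡ 1146
104^54 ≡ 1000
104^60 ≡ 63
104^72 ≡ 667
104^90 ≡ 1
Hence ord(104) = 90.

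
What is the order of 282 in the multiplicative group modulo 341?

30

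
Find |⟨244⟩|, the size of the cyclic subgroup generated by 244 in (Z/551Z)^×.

By Lagrange's theorem, ord_551(244) divides φ(551) = φ(19·29) = (19−1)·(29−1) = 18·28 = 504 = 2^3 · 3^2 · 7.
Divisors of 504: 1, 2, 3, 4, 6, 7, 8, 9, 12, 14, 18, 21, 24, 28, 36, 42, 56, 63, 72, 84, 126, 168, 252, 504.
Check 244^d mod 551 for each divisor in increasing order:
244^1 ≡ 244 (mod 551)
244^2 ≡ 28 (mod 551)
244^3 ≡ 220 (mod 551)
244^4 ≡ 233 (mod 551)
244^6 ≡ 463 (mod 551)
244^7 ≡ 17 (mod 551)
244^8 ≡ 291 (mod 551)
244^9 ≡ 476 (mod 551)
244^12 ≡ 30 (mod 551)
244^14 ≡ 289 (mod 551)
244^18 ≡ 115 (mod 551)
244^21 ≡ 505 (mod 551)
244^24 ≡ 349 (mod 551)
244^28 ≡ 320 (mod 551)
244^36 ≡ 1 (mod 551) ✓
So ord_551(244) = 36.

36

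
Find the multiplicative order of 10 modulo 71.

Since 10 ∈ (Z/71Z)^×, its order divides φ(71) = 71 − 1 = 70 = 2 · 5 · 7.
Divisors of 70: 1, 2, 5, 7, 10, 14, 35, 70.
Test each divisor d:
10^1 ≡ 10 (mod 71)
10^2 ≡ 29 (mod 71)
10^5 ≡ 32 (mod 71)
10^7 ≡ 5 (mod 71)
10^10 ≡ 30 (mod 71)
10^14 ≡ 25 (mod 71)
10^35 ≡ 1 (mod 71) ✓
Therefore the multiplicative order of 10 modulo 71 is 35.

35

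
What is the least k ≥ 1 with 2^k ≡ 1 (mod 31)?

5

Since 2 ∈ (Z/31Z)^×, its order divides φ(31) = 31 − 1 = 30 = 2 · 3 · 5.
Divisors of 30: 1, 2, 3, 5, 6, 10, 15, 30.
Compute 2^d (mod 31) for the divisors d until we hit 1:
2^1 ≡ 2
2^2 ≡ 4
2^3 ≡ 8
2^5 ≡ 1
Therefore the multiplicative order of 2 modulo 31 is 5.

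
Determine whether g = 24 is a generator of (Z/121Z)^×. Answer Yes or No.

Yes

φ(121) = φ(11^2) = 11·(11−1) = 110 = 2 · 5 · 11.
It suffices to check that the order of 24 is not a proper divisor of 110: compute 24^(110/q) for q ∈ {2, 5, 11}.
24^55 ≡ 120 (mod 121)  [q = 2: ≢ 1 ✓]
24^22 ≡ 81 (mod 121)  [q = 5: ≢ 1 ✓]
24^10 ≡ 45 (mod 121)  [q = 11: ≢ 1 ✓]
Every test exponent gives a nontrivial residue, hence 24 generates the full group.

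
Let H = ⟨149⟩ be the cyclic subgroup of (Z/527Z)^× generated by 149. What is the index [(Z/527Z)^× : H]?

40

Since 149 ∈ (Z/527Z)^×, its order divides φ(527) = φ(17·31) = (17−1)·(31−1) = 16·30 = 480 = 2^5 · 3 · 5.
Divisors of 480: 1, 2, 3, 4, 5, 6, 8, 10, 12, 15, 16, 20, 24, 30, 32, 40, 48, 60, 80, 96, 120, 160, 240, 480.
Test each divisor d:
149^1 ≡ 149
149^2 ≡ 67
149^3 ≡ 497
149^4 ≡ 273
149^5 ≡ 98
149^6 ≡ 373
149^8 ≡ 222
149^10 ≡ 118
149^12 ≡ 1
The order of 149 is 12, so the subgroup it generates has 12 elements.
The index is φ(527) / ord(149) = 480 / 12 = 40.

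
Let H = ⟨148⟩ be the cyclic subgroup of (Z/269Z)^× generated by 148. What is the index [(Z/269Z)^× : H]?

2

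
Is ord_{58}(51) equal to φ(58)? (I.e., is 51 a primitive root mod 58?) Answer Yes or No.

φ(58) = φ(2)·φ(29) = 1·28 = 28 = 2^2 · 7.
An element g generates (Z/58Z)^× iff g^(28/q) ≢ 1 (mod 58) for each prime q ∈ {2, 7}.
51^14 ≡ 1 (mod 58)  [q = 2: ≡ 1 ✗]
51^4 ≡ 23 (mod 58)  [q = 7: ≢ 1 ✓]
51^14 ≡ 1 shows ord(51) | 14, strictly less than φ(58); not a primitive root.

No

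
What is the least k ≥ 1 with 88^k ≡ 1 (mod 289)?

By Lagrange's theorem, ord_289(88) divides φ(289) = φ(17^2) = 17·(17−1) = 272 = 2^4 · 17.
Divisors of 272: 1, 2, 4, 8, 16, 17, 34, 68, 136, 272.
Check 88^d mod 289 for each divisor in increasing order:
88^1 ≡ 88 (mod 289)
88^2 ≡ 230 (mod 289)
88^4 ≡ 13 (mod 289)
88^8 ≡ 169 (mod 289)
88^16 ≡ 239 (mod 289)
88^17 ≡ 224 (mod 289)
88^34 ≡ 179 (mod 289)
88^68 ≡ 251 (mod 289)
88^136 ≡ 288 (mod 289)
88^272 ≡ 1 (mod 289) ✓
Therefore the multiplicative order of 88 modulo 289 is 272.

272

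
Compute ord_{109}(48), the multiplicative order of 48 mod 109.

27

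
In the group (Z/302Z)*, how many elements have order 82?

φ(302) = φ(2)·φ(151) = 1·150 = 150 = 2 · 3 · 5^2.
(Z/302Z)^× is cyclic (|G| = 150); a cyclic group of order m has exactly φ(d) elements of each order d | m, and none otherwise.
Here 150 is not a multiple of 82, so there are no elements of order 82.

0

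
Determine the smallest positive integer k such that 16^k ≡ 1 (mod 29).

ord(16) | φ(29) = 29 − 1 = 28 = 2^2 · 7.
Divisors of 28: 1, 2, 4, 7, 14, 28.
Evaluate successive powers at the divisors of 28:
16^1 ≡ 16
16^2 ≡ 24
16^4 ≡ 25
16^7 ≡ 1
Hence ord(16) = 7.

7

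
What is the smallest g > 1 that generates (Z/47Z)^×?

φ(47) = 47 − 1 = 46 = 2 · 23.
g is a primitive root iff g^(46/q) ≢ 1 (mod 47) for each prime q ∈ {2, 23}.
g = 2: 2^23 ≡ 1 — hits 1, so not a primitive root.
g = 3: 3^23 ≡ 1 — hits 1, so not a primitive root.
g = 4: 4^23 ≡ 1 — hits 1, so not a primitive root.
g = 5: 5^23 ≡ 46; 5^2 ≡ 25 — none is 1, so 5 is a primitive root.
Hence the least primitive root of 47 is 5.

5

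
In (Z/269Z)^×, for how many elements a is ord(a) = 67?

φ(269) = 269 − 1 = 268 = 2^2 · 67.
In a cyclic group of order 268, there are φ(d) elements of order d for each divisor d of 268, and zero for non-divisors.
67 | 268, and φ(67) = 67 − 1 = 66.

66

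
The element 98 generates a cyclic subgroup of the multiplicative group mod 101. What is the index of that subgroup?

The order of 98 must divide φ(101) = 101 − 1 = 100 = 2^2 · 5^2.
Divisors of 100: 1, 2, 4, 5, 10, 20, 25, 50, 100.
Evaluate successive powers at the divisors of 100:
98^1 ≡ 98 (mod 101)
98^2 ≡ 9 (mod 101)
98^4 ≡ 81 (mod 101)
98^5 ≡ 60 (mod 101)
98^10 ≡ 65 (mod 101)
98^20 ≡ 84 (mod 101)
98^25 ≡ 91 (mod 101)
98^50 ≡ 100 (mod 101)
98^100 ≡ 1 (mod 101) ✓
So ord_101(98) = 100, hence |⟨98⟩| = 100.
Index = |(Z/101Z)^×| / |⟨98⟩| = 100 / 100 = 1.

1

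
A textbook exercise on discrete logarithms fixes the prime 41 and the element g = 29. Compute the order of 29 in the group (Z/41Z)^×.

40

ord(29) | φ(41) = 41 − 1 = 40 = 2^3 · 5.
Divisors of 40: 1, 2, 4, 5, 8, 10, 20, 40.
Evaluate successive powers at the divisors of 40:
29^1 ≡ 29 (mod 41)
29^2 ≡ 21 (mod 41)
29^4 ≡ 31 (mod 41)
29^5 ≡ 38 (mod 41)
29^8 ≡ 18 (mod 41)
29^10 ≡ 9 (mod 41)
29^20 ≡ 40 (mod 41)
29^40 ≡ 1 (mod 41) ✓
So ord_41(29) = 40.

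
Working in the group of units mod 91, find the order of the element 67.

The order of 67 must divide φ(91) = φ(7·13) = (7−1)·(13−1) = 6·12 = 72 = 2^3 · 3^2.
Divisors of 72: 1, 2, 3, 4, 6, 8, 9, 12, 18, 24, 36, 72.
Check 67^d mod 91 for each divisor in increasing order:
67^1 ≡ 67 (mod 91)
67^2 ≡ 30 (mod 91)
67^3 ≡ 8 (mod 91)
67^4 ≡ 81 (mod 91)
67^6 ≡ 64 (mod 91)
67^8 ≡ 9 (mod 91)
67^9 ≡ 57 (mod 91)
67^12 ≡ 1 (mod 91) ✓
Hence ord(67) = 12.

12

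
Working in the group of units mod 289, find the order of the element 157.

68

By Lagrange's theorem, ord_289(157) divides φ(289) = φ(17^2) = 17·(17−1) = 272 = 2^4 · 17.
Divisors of 272: 1, 2, 4, 8, 16, 17, 34, 68, 136, 272.
Test each divisor d:
157^1 ≡ 157 (mod 289)
157^2 ≡ 84 (mod 289)
157^4 ≡ 120 (mod 289)
157^8 ≡ 239 (mod 289)
157^16 ≡ 188 (mod 289)
157^17 ≡ 38 (mod 289)
157^34 ≡ 288 (mod 289)
157^68 ≡ 1 (mod 289) ✓
The smallest such exponent is 68, so the order of 157 is 68.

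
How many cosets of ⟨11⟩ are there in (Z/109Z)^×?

1

The order of 11 must divide φ(109) = 109 − 1 = 108 = 2^2 · 3^3.
Divisors of 108: 1, 2, 3, 4, 6, 9, 12, 18, 27, 36, 54, 108.
Evaluate successive powers at the divisors of 108:
11^1 ≡ 11
11^2 ≡ 12
11^3 ≡ 23
11^4 ≡ 35
11^6 ≡ 93
11^9 ≡ 68
11^12 ≡ 38
11^18 ≡ 46
11^27 ≡ 76
11^36 ≡ 45
11^54 ≡ 108
11^108 ≡ 1
The order of 11 is 108, so the subgroup it generates has 108 elements.
[(Z/109Z)^× : ⟨11⟩] = 108/108 = 1.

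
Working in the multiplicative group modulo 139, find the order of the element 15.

By Lagrange's theorem, ord_139(15) divides φ(139) = 139 − 1 = 138 = 2 · 3 · 23.
Divisors of 138: 1, 2, 3, 6, 23, 46, 69, 138.
Test each divisor d:
15^1 ≡ 15 (mod 139)
15^2 ≡ 86 (mod 139)
15^3 ≡ 39 (mod 139)
15^6 ≡ 131 (mod 139)
15^23 ≡ 97 (mod 139)
15^46 ≡ 96 (mod 139)
15^69 ≡ 138 (mod 139)
15^138 ≡ 1 (mod 139) ✓
The smallest such exponent is 138, so the order of 15 is 138.

138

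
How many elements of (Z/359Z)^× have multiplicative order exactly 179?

φ(359) = 359 − 1 = 358 = 2 · 179.
In a cyclic group of order 358, there are φ(d) elements of order d for each divisor d of 358, and zero for non-divisors.
179 | 358, and φ(179) = 179 − 1 = 178.

178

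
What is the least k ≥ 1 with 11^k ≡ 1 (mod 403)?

60

ord(11) | φ(403) = φ(13·31) = (13−1)·(31−1) = 12·30 = 360 = 2^3 · 3^2 · 5.
Divisors of 360: 1, 2, 3, 4, 5, 6, 8, 9, 10, 12, 15, 18, 20, 24, 30, 36, 40, 45, 60, 72, 90, 120, 180, 360.
Compute 11^d (mod 403) for the divisors d until we hit 1:
11^1 ≡ 11
11^2 ≡ 121
11^3 ≡ 122
11^4 ≡ 133
11^5 ≡ 254
11^6 ≡ 376
11^8 ≡ 360
11^9 ≡ 333
11^10 ≡ 36
11^12 ≡ 326
11^15 ≡ 278
11^18 ≡ 64
11^20 ≡ 87
11^24 ≡ 287
11^30 ≡ 311
11^36 ≡ 66
11^40 ≡ 315
11^45 ≡ 216
11^60 ≡ 1
Hence ord(11) = 60.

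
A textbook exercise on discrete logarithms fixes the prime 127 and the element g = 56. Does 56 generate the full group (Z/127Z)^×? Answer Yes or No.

φ(127) = 127 − 1 = 126 = 2 · 3^2 · 7.
It suffices to check that the order of 56 is not a proper divisor of 126: compute 56^(126/q) for q ∈ {2, 3, 7}.
56^63 ≡ 126 (mod 127)  [q = 2: ≢ 1 ✓]
56^42 ≡ 107 (mod 127)  [q = 3: ≢ 1 ✓]
56^18 ≡ 16 (mod 127)  [q = 7: ≢ 1 ✓]
None equal 1, so ord_127(56) = 126: 56 is a primitive root.

Yes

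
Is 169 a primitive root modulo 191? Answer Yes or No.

No

φ(191) = 191 − 1 = 190 = 2 · 5 · 19.
Test 169^(190/q) mod 191 for each prime factor q of 190:
169^95 ≡ 1 (mod 191)  [q = 2: ≡ 1 ✗]
169^38 ≡ 49 (mod 191)  [q = 5: ≢ 1 ✓]
169^10 ≡ 125 (mod 191)  [q = 19: ≢ 1 ✓]
The check at q = 2 fails, so 169 generates a proper subgroup.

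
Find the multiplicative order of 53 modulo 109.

ord(53) | φ(109) = 109 − 1 = 108 = 2^2 · 3^3.
Divisors of 108: 1, 2, 3, 4, 6, 9, 12, 18, 27, 36, 54, 108.
Compute 53^d (mod 109) for the divisors d until we hit 1:
53^1 ≡ 53
53^2 ≡ 84
53^3 ≡ 92
53^4 ≡ 80
53^6 ≡ 71
53^9 ≡ 101
53^12 ≡ 27
53^18 ≡ 64
53^27 ≡ 33
53^36 ≡ 63
53^54 ≡ 108
53^108 ≡ 1
Therefore the multiplicative order of 53 modulo 109 is 108.

108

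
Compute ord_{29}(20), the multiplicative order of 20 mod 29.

7

ord(20) | φ(29) = 29 − 1 = 28 = 2^2 · 7.
Divisors of 28: 1, 2, 4, 7, 14, 28.
Compute 20^d (mod 29) for the divisors d until we hit 1:
20^1 ≡ 20 (mod 29)
20^2 ≡ 23 (mod 29)
20^4 ≡ 7 (mod 29)
20^7 ≡ 1 (mod 29) ✓
Therefore the multiplicative order of 20 modulo 29 is 7.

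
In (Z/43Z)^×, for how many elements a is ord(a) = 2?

φ(43) = 43 − 1 = 42 = 2 · 3 · 7.
Since (Z/43Z)^× is cyclic of order 42, the number of elements of order d is φ(d) when d | 42 and 0 otherwise.
2 | 42, and φ(2) = 2 − 1 = 1.

1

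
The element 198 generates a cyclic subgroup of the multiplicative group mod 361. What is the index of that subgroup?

3

Since 198 ∈ (Z/361Z)^×, its order divides φ(361) = φ(19^2) = 19·(19−1) = 342 = 2 · 3^2 · 19.
Divisors of 342: 1, 2, 3, 6, 9, 18, 19, 38, 57, 114, 171, 342.
Test each divisor d:
198^1 ≡ 198 (mod 361)
198^2 ≡ 216 (mod 361)
198^3 ≡ 170 (mod 361)
198^6 ≡ 20 (mod 361)
198^9 ≡ 151 (mod 361)
198^18 ≡ 58 (mod 361)
198^19 ≡ 293 (mod 361)
198^38 ≡ 292 (mod 361)
198^57 ≡ 360 (mod 361)
198^114 ≡ 1 (mod 361) ✓
Thus |⟨198⟩| = ord(198) = 114.
[(Z/361Z)^× : ⟨198⟩] = 342/114 = 3.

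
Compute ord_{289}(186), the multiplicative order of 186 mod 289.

34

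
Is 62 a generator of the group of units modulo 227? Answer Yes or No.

No

φ(227) = 227 − 1 = 226 = 2 · 113.
Test 62^(226/q) mod 227 for each prime factor q of 226:
62^113 ≡ 1 (mod 227)  [q = 2: ≡ 1 ✗]
62^2 ≡ 212 (mod 227)  [q = 113: ≢ 1 ✓]
Since 62^113 ≡ 1, the order of 62 divides 113 < 226, so 62 is not a primitive root.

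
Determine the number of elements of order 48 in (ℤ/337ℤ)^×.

φ(337) = 337 − 1 = 336 = 2^4 · 3 · 7.
Since (Z/337Z)^× is cyclic of order 336, the number of elements of order d is φ(d) when d | 336 and 0 otherwise.
48 = 2^4 · 3 divides 336, and φ(48) = 16.

16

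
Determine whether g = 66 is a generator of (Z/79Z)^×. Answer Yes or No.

Yes

φ(79) = 79 − 1 = 78 = 2 · 3 · 13.
An element g generates (Z/79Z)^× iff g^(78/q) ≢ 1 (mod 79) for each prime q ∈ {2, 3, 13}.
66^39 ≡ 78 (mod 79)  [q = 2: ≢ 1 ✓]
66^26 ≡ 23 (mod 79)  [q = 3: ≢ 1 ✓]
66^6 ≡ 67 (mod 79)  [q = 13: ≢ 1 ✓]
All checks pass, so 66 has order 78 and is a primitive root modulo 79.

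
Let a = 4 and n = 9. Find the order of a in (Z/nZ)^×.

By Lagrange's theorem, ord_9(4) divides φ(9) = φ(3^2) = 3·(3−1) = 6 = 2 · 3.
Divisors of 6: 1, 2, 3, 6.
Evaluate successive powers at the divisors of 6:
4^1 ≡ 4
4^2 ≡ 7
4^3 ≡ 1
Therefore the multiplicative order of 4 modulo 9 is 3.

3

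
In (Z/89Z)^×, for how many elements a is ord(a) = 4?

2

φ(89) = 89 − 1 = 88 = 2^3 · 11.
Since (Z/89Z)^× is cyclic of order 88, the number of elements of order d is φ(d) when d | 88 and 0 otherwise.
4 = 2^2 divides 88, and φ(4) = 2.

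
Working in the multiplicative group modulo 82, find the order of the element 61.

20

Since 61 ∈ (Z/82Z)^×, its order divides φ(82) = φ(2)·φ(41) = 1·40 = 40 = 2^3 · 5.
Divisors of 40: 1, 2, 4, 5, 8, 10, 20, 40.
Compute 61^d (mod 82) for the divisors d until we hit 1:
61^1 ≡ 61 (mod 82)
61^2 ≡ 31 (mod 82)
61^4 ≡ 59 (mod 82)
61^5 ≡ 73 (mod 82)
61^8 ≡ 37 (mod 82)
61^10 ≡ 81 (mod 82)
61^20 ≡ 1 (mod 82) ✓
So ord_82(61) = 20.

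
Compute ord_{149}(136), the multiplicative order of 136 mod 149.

148

ord(136) | φ(149) = 149 − 1 = 148 = 2^2 · 37.
Divisors of 148: 1, 2, 4, 37, 74, 148.
Check 136^d mod 149 for each divisor in increasing order:
136^1 ≡ 136 (mod 149)
136^2 ≡ 20 (mod 149)
136^4 ≡ 102 (mod 149)
136^37 ≡ 44 (mod 149)
136^74 ≡ 148 (mod 149)
136^148 ≡ 1 (mod 149) ✓
Hence ord(136) = 148.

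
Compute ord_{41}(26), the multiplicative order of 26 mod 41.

40

ord(26) | φ(41) = 41 − 1 = 40 = 2^3 · 5.
Divisors of 40: 1, 2, 4, 5, 8, 10, 20, 40.
Evaluate successive powers at the divisors of 40:
26^1 ≡ 26 (mod 41)
26^2 ≡ 20 (mod 41)
26^4 ≡ 31 (mod 41)
26^5 ≡ 27 (mod 41)
26^8 ≡ 18 (mod 41)
26^10 ≡ 32 (mod 41)
26^20 ≡ 40 (mod 41)
26^40 ≡ 1 (mod 41) ✓
So ord_41(26) = 40.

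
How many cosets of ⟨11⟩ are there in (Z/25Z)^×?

4

The order of 11 must divide φ(25) = φ(5^2) = 5·(5−1) = 20 = 2^2 · 5.
Divisors of 20: 1, 2, 4, 5, 10, 20.
Check 11^d mod 25 for each divisor in increasing order:
11^1 ≡ 11 (mod 25)
11^2 ≡ 21 (mod 25)
11^4 ≡ 16 (mod 25)
11^5 ≡ 1 (mod 25) ✓
Thus |⟨11⟩| = ord(11) = 5.
Index = |(Z/25Z)^×| / |⟨11⟩| = 20 / 5 = 4.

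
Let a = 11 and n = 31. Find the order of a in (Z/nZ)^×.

The order of 11 must divide φ(31) = 31 − 1 = 30 = 2 · 3 · 5.
Divisors of 30: 1, 2, 3, 5, 6, 10, 15, 30.
Test each divisor d:
11^1 ≡ 11 (mod 31)
11^2 ≡ 28 (mod 31)
11^3 ≡ 29 (mod 31)
11^5 ≡ 6 (mod 31)
11^6 ≡ 4 (mod 31)
11^10 ≡ 5 (mod 31)
11^15 ≡ 30 (mod 31)
11^30 ≡ 1 (mod 31) ✓
Therefore the multiplicative order of 11 modulo 31 is 30.

30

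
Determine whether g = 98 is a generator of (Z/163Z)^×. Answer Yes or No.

No

φ(163) = 163 − 1 = 162 = 2 · 3^4.
Test 98^(162/q) mod 163 for each prime factor q of 162:
98^81 ≡ 162 (mod 163)  [q = 2: ≢ 1 ✓]
98^54 ≡ 1 (mod 163)  [q = 3: ≡ 1 ✗]
The check at q = 3 fails, so 98 generates a proper subgroup.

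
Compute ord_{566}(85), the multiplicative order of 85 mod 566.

Since 85 ∈ (Z/566Z)^×, its order divides φ(566) = φ(2)·φ(283) = 1·282 = 282 = 2 · 3 · 47.
Divisors of 282: 1, 2, 3, 6, 47, 94, 141, 282.
Compute 85^d (mod 566) for the divisors d until we hit 1:
85^1 ≡ 85 (mod 566)
85^2 ≡ 433 (mod 566)
85^3 ≡ 15 (mod 566)
85^6 ≡ 225 (mod 566)
85^47 ≡ 327 (mod 566)
85^94 ≡ 521 (mod 566)
85^141 ≡ 1 (mod 566) ✓
Hence ord(85) = 141.

141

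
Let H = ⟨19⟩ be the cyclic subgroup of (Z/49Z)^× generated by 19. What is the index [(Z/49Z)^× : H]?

By Lagrange's theorem, ord_49(19) divides φ(49) = φ(7^2) = 7·(7−1) = 42 = 2 · 3 · 7.
Divisors of 42: 1, 2, 3, 6, 7, 14, 21, 42.
Evaluate successive powers at the divisors of 42:
19^1 ≡ 19 (mod 49)
19^2 ≡ 18 (mod 49)
19^3 ≡ 48 (mod 49)
19^6 ≡ 1 (mod 49) ✓
Thus |⟨19⟩| = ord(19) = 6.
[(Z/49Z)^× : ⟨19⟩] = 42/6 = 7.

7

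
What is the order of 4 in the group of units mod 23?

11

ord(4) | φ(23) = 23 − 1 = 22 = 2 · 11.
Divisors of 22: 1, 2, 11, 22.
Compute 4^d (mod 23) for the divisors d until we hit 1:
4^1 ≡ 4 (mod 23)
4^2 ≡ 16 (mod 23)
4^11 ≡ 1 (mod 23) ✓
So ord_23(4) = 11.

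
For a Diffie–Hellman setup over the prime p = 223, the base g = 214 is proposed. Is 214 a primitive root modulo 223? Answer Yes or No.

φ(223) = 223 − 1 = 222 = 2 · 3 · 37.
An element g generates (Z/223Z)^× iff g^(222/q) ≢ 1 (mod 223) for each prime q ∈ {2, 3, 37}.
214^111 ≡ 222 (mod 223)  [q = 2: ≢ 1 ✓]
214^74 ≡ 39 (mod 223)  [q = 3: ≢ 1 ✓]
214^6 ≡ 32 (mod 223)  [q = 37: ≢ 1 ✓]
None equal 1, so ord_223(214) = 222: 214 is a primitive root.

Yes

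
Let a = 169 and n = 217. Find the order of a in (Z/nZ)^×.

15

By Lagrange's theorem, ord_217(169) divides φ(217) = φ(7·31) = (7−1)·(31−1) = 6·30 = 180 = 2^2 · 3^2 · 5.
Divisors of 180: 1, 2, 3, 4, 5, 6, 9, 10, 12, 15, 18, 20, 30, 36, 45, 60, 90, 180.
Check 169^d mod 217 for each divisor in increasing order:
169^1 ≡ 169
169^2 ≡ 134
169^3 ≡ 78
169^4 ≡ 162
169^5 ≡ 36
169^6 ≡ 8
169^9 ≡ 190
169^10 ≡ 211
169^12 ≡ 64
169^15 ≡ 1
So ord_217(169) = 15.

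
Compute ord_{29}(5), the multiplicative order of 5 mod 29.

ord(5) | φ(29) = 29 − 1 = 28 = 2^2 · 7.
Divisors of 28: 1, 2, 4, 7, 14, 28.
Compute 5^d (mod 29) for the divisors d until we hit 1:
5^1 ≡ 5
5^2 ≡ 25
5^4 ≡ 16
5^7 ≡ 28
5^14 ≡ 1
Therefore the multiplicative order of 5 modulo 29 is 14.

14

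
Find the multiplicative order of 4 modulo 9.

3

The order of 4 must divide φ(9) = φ(3^2) = 3·(3−1) = 6 = 2 · 3.
Divisors of 6: 1, 2, 3, 6.
Evaluate successive powers at the divisors of 6:
4^1 ≡ 4 (mod 9)
4^2 ≡ 7 (mod 9)
4^3 ≡ 1 (mod 9) ✓
Hence ord(4) = 3.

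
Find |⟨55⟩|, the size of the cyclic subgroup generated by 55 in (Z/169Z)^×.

Since 55 ∈ (Z/169Z)^×, its order divides φ(169) = φ(13^2) = 13·(13−1) = 156 = 2^2 · 3 · 13.
Divisors of 156: 1, 2, 3, 4, 6, 12, 13, 26, 39, 52, 78, 156.
Test each divisor d:
55^1 ≡ 55 (mod 169)
55^2 ≡ 152 (mod 169)
55^3 ≡ 79 (mod 169)
55^4 ≡ 120 (mod 169)
55^6 ≡ 157 (mod 169)
55^12 ≡ 144 (mod 169)
55^13 ≡ 146 (mod 169)
55^26 ≡ 22 (mod 169)
55^39 ≡ 1 (mod 169) ✓
Therefore the multiplicative order of 55 modulo 169 is 39.

39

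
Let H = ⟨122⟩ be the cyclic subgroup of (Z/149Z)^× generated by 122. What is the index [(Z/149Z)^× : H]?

1

By Lagrange's theorem, ord_149(122) divides φ(149) = 149 − 1 = 148 = 2^2 · 37.
Divisors of 148: 1, 2, 4, 37, 74, 148.
Check 122^d mod 149 for each divisor in increasing order:
122^1 ≡ 122 (mod 149)
122^2 ≡ 133 (mod 149)
122^4 ≡ 107 (mod 149)
122^37 ≡ 44 (mod 149)
122^74 ≡ 148 (mod 149)
122^148 ≡ 1 (mod 149) ✓
The order of 122 is 148, so the subgroup it generates has 148 elements.
Index = |(Z/149Z)^×| / |⟨122⟩| = 148 / 148 = 1.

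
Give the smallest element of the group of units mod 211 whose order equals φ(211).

2

φ(211) = 211 − 1 = 210 = 2 · 3 · 5 · 7.
Test candidates g = 2, 3, … against the prime factors q ∈ {2, 3, 5, 7} of φ(211): g is a generator iff g^(210/q) ≢ 1 for every such q.
g = 2: 2^105 ≡ 210; 2^70 ≡ 196; 2^42 ≡ 107; 2^30 ≡ 171 — none is 1, so 2 is a primitive root.
So 2 is the smallest generator of (Z/211Z)^×.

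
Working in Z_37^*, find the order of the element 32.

36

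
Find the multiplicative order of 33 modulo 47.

46

Since 33 ∈ (Z/47Z)^×, its order divides φ(47) = 47 − 1 = 46 = 2 · 23.
Divisors of 46: 1, 2, 23, 46.
Evaluate successive powers at the divisors of 46:
33^1 ≡ 33
33^2 ≡ 8
33^23 ≡ 46
33^46 ≡ 1
Therefore the multiplicative order of 33 modulo 47 is 46.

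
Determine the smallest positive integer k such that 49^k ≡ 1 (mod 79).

39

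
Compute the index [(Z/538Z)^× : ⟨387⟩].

ord(387) | φ(538) = φ(2)·φ(269) = 1·268 = 268 = 2^2 · 67.
Divisors of 268: 1, 2, 4, 67, 134, 268.
Check 387^d mod 538 for each divisor in increasing order:
387^1 ≡ 387 (mod 538)
387^2 ≡ 205 (mod 538)
387^4 ≡ 61 (mod 538)
387^67 ≡ 1 (mod 538) ✓
So ord_538(387) = 67, hence |⟨387⟩| = 67.
Index = |(Z/538Z)^×| / |⟨387⟩| = 268 / 67 = 4.

4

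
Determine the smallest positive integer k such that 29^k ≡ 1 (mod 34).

16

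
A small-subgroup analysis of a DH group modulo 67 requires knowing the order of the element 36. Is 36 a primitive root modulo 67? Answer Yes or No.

No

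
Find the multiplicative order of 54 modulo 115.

22

The order of 54 must divide φ(115) = φ(5·23) = (5−1)·(23−1) = 4·22 = 88 = 2^3 · 11.
Divisors of 88: 1, 2, 4, 8, 11, 22, 44, 88.
Check 54^d mod 115 for each divisor in increasing order:
54^1 ≡ 54
54^2 ≡ 41
54^4 ≡ 71
54^8 ≡ 96
54^11 ≡ 24
54^22 ≡ 1
Therefore the multiplicative order of 54 modulo 115 is 22.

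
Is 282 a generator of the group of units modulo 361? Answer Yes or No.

No

φ(361) = φ(19^2) = 19·(19−1) = 342 = 2 · 3^2 · 19.
An element g generates (Z/361Z)^× iff g^(342/q) ≢ 1 (mod 361) for each prime q ∈ {2, 3, 19}.
282^171 ≡ 1 (mod 361)  [q = 2: ≡ 1 ✗]
282^114 ≡ 292 (mod 361)  [q = 3: ≢ 1 ✓]
282^18 ≡ 77 (mod 361)  [q = 19: ≢ 1 ✓]
282^171 ≡ 1 shows ord(282) | 171, strictly less than φ(361); not a primitive root.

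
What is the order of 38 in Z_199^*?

198

ord(38) | φ(199) = 199 − 1 = 198 = 2 · 3^2 · 11.
Divisors of 198: 1, 2, 3, 6, 9, 11, 18, 22, 33, 66, 99, 198.
Test each divisor d:
38^1 ≡ 38
38^2 ≡ 51
38^3 ≡ 147
38^6 ≡ 117
38^9 ≡ 85
38^11 ≡ 156
38^18 ≡ 61
38^22 ≡ 58
38^33 ≡ 93
38^66 ≡ 92
38^99 ≡ 198
38^198 ≡ 1
Hence ord(38) = 198.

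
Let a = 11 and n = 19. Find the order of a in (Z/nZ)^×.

3

ord(11) | φ(19) = 19 − 1 = 18 = 2 · 3^2.
Divisors of 18: 1, 2, 3, 6, 9, 18.
Evaluate successive powers at the divisors of 18:
11^1 ≡ 11 (mod 19)
11^2 ≡ 7 (mod 19)
11^3 ≡ 1 (mod 19) ✓
The smallest such exponent is 3, so the order of 11 is 3.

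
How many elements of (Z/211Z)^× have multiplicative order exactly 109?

φ(211) = 211 − 1 = 210 = 2 · 3 · 5 · 7.
(Z/211Z)^× is cyclic (|G| = 210); a cyclic group of order m has exactly φ(d) elements of each order d | m, and none otherwise.
Here 210 is not a multiple of 109, so there are no elements of order 109.

0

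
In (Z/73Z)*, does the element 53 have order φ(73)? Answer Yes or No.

φ(73) = 73 − 1 = 72 = 2^3 · 3^2.
It suffices to check that the order of 53 is not a proper divisor of 72: compute 53^(72/q) for q ∈ {2, 3}.
53^36 ≡ 72 (mod 73)  [q = 2: ≢ 1 ✓]
53^24 ≡ 64 (mod 73)  [q = 3: ≢ 1 ✓]
All checks pass, so 53 has order 72 and is a primitive root modulo 73.

Yes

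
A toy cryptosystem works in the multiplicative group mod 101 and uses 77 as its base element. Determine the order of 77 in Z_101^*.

ord(77) | φ(101) = 101 − 1 = 100 = 2^2 · 5^2.
Divisors of 100: 1, 2, 4, 5, 10, 20, 25, 50, 100.
Compute 77^d (mod 101) for the divisors d until we hit 1:
77^1 ≡ 77
77^2 ≡ 71
77^4 ≡ 92
77^5 ≡ 14
77^10 ≡ 95
77^20 ≡ 36
77^25 ≡ 100
77^50 ≡ 1
The smallest such exponent is 50, so the order of 77 is 50.

50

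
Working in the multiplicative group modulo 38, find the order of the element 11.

3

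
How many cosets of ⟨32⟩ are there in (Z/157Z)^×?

Since 32 ∈ (Z/157Z)^×, its order divides φ(157) = 157 − 1 = 156 = 2^2 · 3 · 13.
Divisors of 156: 1, 2, 3, 4, 6, 12, 13, 26, 39, 52, 78, 156.
Compute 32^d (mod 157) for the divisors d until we hit 1:
32^1 ≡ 32
32^2 ≡ 82
32^3 ≡ 112
32^4 ≡ 130
32^6 ≡ 141
32^12 ≡ 99
32^13 ≡ 28
32^26 ≡ 156
32^39 ≡ 129
32^52 ≡ 1
Thus |⟨32⟩| = ord(32) = 52.
[(Z/157Z)^× : ⟨32⟩] = 156/52 = 3.

3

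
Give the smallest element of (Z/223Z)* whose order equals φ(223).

3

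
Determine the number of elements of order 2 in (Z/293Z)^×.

φ(293) = 293 − 1 = 292 = 2^2 · 73.
In a cyclic group of order 292, there are φ(d) elements of order d for each divisor d of 292, and zero for non-divisors.
2 | 292, and φ(2) = 2 − 1 = 1.

1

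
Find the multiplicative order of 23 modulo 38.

9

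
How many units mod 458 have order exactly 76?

36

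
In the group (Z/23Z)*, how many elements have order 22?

φ(23) = 23 − 1 = 22 = 2 · 11.
In a cyclic group of order 22, there are φ(d) elements of order d for each divisor d of 22, and zero for non-divisors.
22 = 2 · 11 divides 22, and φ(22) = 10.

10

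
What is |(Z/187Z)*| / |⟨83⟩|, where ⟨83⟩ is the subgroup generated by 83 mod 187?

4

The order of 83 must divide φ(187) = φ(11·17) = (11−1)·(17−1) = 10·16 = 160 = 2^5 · 5.
Divisors of 160: 1, 2, 4, 5, 8, 10, 16, 20, 32, 40, 80, 160.
Test each divisor d:
83^1 ≡ 83 (mod 187)
83^2 ≡ 157 (mod 187)
83^4 ≡ 152 (mod 187)
83^5 ≡ 87 (mod 187)
83^8 ≡ 103 (mod 187)
83^10 ≡ 89 (mod 187)
83^16 ≡ 137 (mod 187)
83^20 ≡ 67 (mod 187)
83^32 ≡ 69 (mod 187)
83^40 ≡ 1 (mod 187) ✓
The order of 83 is 40, so the subgroup it generates has 40 elements.
Index = |(Z/187Z)^×| / |⟨83⟩| = 160 / 40 = 4.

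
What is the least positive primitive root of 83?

2

φ(83) = 83 − 1 = 82 = 2 · 41.
g is a primitive root iff g^(82/q) ≢ 1 (mod 83) for each prime q ∈ {2, 41}.
g = 2: 2^41 ≡ 82; 2^2 ≡ 4 — none is 1, so 2 is a primitive root.
Hence the least primitive root of 83 is 2.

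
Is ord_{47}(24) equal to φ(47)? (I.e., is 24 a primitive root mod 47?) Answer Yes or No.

φ(47) = 47 − 1 = 46 = 2 · 23.
An element g generates (Z/47Z)^× iff g^(46/q) ≢ 1 (mod 47) for each prime q ∈ {2, 23}.
24^23 ≡ 1 (mod 47)  [q = 2: ≡ 1 ✗]
24^2 ≡ 12 (mod 47)  [q = 23: ≢ 1 ✓]
Since 24^23 ≡ 1, the order of 24 divides 23 < 46, so 24 is not a primitive root.

No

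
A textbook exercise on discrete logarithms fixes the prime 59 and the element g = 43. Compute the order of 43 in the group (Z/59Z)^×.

58

The order of 43 must divide φ(59) = 59 − 1 = 58 = 2 · 29.
Divisors of 58: 1, 2, 29, 58.
Compute 43^d (mod 59) for the divisors d until we hit 1:
43^1 ≡ 43
43^2 ≡ 20
43^29 ≡ 58
43^58 ≡ 1
The smallest such exponent is 58, so the order of 43 is 58.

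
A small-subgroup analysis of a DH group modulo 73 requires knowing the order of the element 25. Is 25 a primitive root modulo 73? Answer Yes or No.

φ(73) = 73 − 1 = 72 = 2^3 · 3^2.
It suffices to check that the order of 25 is not a proper divisor of 72: compute 25^(72/q) for q ∈ {2, 3}.
25^36 ≡ 1 (mod 73)  [q = 2: ≡ 1 ✗]
25^24 ≡ 64 (mod 73)  [q = 3: ≢ 1 ✓]
The check at q = 2 fails, so 25 generates a proper subgroup.

No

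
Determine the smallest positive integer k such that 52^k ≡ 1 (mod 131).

13

By Lagrange's theorem, ord_131(52) divides φ(131) = 131 − 1 = 130 = 2 · 5 · 13.
Divisors of 130: 1, 2, 5, 10, 13, 26, 65, 130.
Evaluate successive powers at the divisors of 130:
52^1 ≡ 52 (mod 131)
52^2 ≡ 84 (mod 131)
52^5 ≡ 112 (mod 131)
52^10 ≡ 99 (mod 131)
52^13 ≡ 1 (mod 131) ✓
The smallest such exponent is 13, so the order of 52 is 13.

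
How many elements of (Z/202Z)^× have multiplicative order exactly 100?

40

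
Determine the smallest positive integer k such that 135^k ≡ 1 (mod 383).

ord(135) | φ(383) = 383 − 1 = 382 = 2 · 191.
Divisors of 382: 1, 2, 191, 382.
Evaluate successive powers at the divisors of 382:
135^1 ≡ 135 (mod 383)
135^2 ≡ 224 (mod 383)
135^191 ≡ 382 (mod 383)
135^382 ≡ 1 (mod 383) ✓
Therefore the multiplicative order of 135 modulo 383 is 382.

382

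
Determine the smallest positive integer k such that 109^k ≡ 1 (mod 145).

14

Since 109 ∈ (Z/145Z)^×, its order divides φ(145) = φ(5·29) = (5−1)·(29−1) = 4·28 = 112 = 2^4 · 7.
Divisors of 112: 1, 2, 4, 7, 8, 14, 16, 28, 56, 112.
Compute 109^d (mod 145) for the divisors d until we hit 1:
109^1 ≡ 109 (mod 145)
109^2 ≡ 136 (mod 145)
109^4 ≡ 81 (mod 145)
109^7 ≡ 144 (mod 145)
109^8 ≡ 36 (mod 145)
109^14 ≡ 1 (mod 145) ✓
Hence ord(109) = 14.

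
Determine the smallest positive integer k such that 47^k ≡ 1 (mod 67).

The order of 47 must divide φ(67) = 67 − 1 = 66 = 2 · 3 · 11.
Divisors of 66: 1, 2, 3, 6, 11, 22, 33, 66.
Evaluate successive powers at the divisors of 66:
47^1 ≡ 47 (mod 67)
47^2 ≡ 65 (mod 67)
47^3 ≡ 40 (mod 67)
47^6 ≡ 59 (mod 67)
47^11 ≡ 37 (mod 67)
47^22 ≡ 29 (mod 67)
47^33 ≡ 1 (mod 67) ✓
Therefore the multiplicative order of 47 modulo 67 is 33.

33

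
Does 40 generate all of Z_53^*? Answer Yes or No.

φ(53) = 53 − 1 = 52 = 2^2 · 13.
An element g generates (Z/53Z)^× iff g^(52/q) ≢ 1 (mod 53) for each prime q ∈ {2, 13}.
40^26 ≡ 1 (mod 53)  [q = 2: ≡ 1 ✗]
40^4 ≡ 47 (mod 53)  [q = 13: ≢ 1 ✓]
The check at q = 2 fails, so 40 generates a proper subgroup.

No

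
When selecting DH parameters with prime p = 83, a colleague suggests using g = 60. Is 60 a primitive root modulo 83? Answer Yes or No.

φ(83) = 83 − 1 = 82 = 2 · 41.
An element g generates (Z/83Z)^× iff g^(82/q) ≢ 1 (mod 83) for each prime q ∈ {2, 41}.
60^41 ≡ 82 (mod 83)  [q = 2: ≢ 1 ✓]
60^2 ≡ 31 (mod 83)  [q = 41: ≢ 1 ✓]
All checks pass, so 60 has order 82 and is a primitive root modulo 83.

Yes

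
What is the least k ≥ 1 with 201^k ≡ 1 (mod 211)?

ord(201) | φ(211) = 211 − 1 = 210 = 2 · 3 · 5 · 7.
Divisors of 210: 1, 2, 3, 5, 6, 7, 10, 14, 15, 21, 30, 35, 42, 70, 105, 210.
Evaluate successive powers at the divisors of 210:
201^1 ≡ 201
201^2 ≡ 100
201^3 ≡ 55
201^5 ≡ 14
201^6 ≡ 71
201^7 ≡ 134
201^10 ≡ 196
201^14 ≡ 21
201^15 ≡ 1
Therefore the multiplicative order of 201 modulo 211 is 15.

15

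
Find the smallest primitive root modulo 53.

φ(53) = 53 − 1 = 52 = 2^2 · 13.
Test candidates g = 2, 3, … against the prime factors q ∈ {2, 13} of φ(53): g is a generator iff g^(52/q) ≢ 1 for every such q.
g = 2: 2^26 ≡ 52; 2^4 ≡ 16 — none is 1, so 2 is a primitive root.
The smallest primitive root modulo 53 is 2.

2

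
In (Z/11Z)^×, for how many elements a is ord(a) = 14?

0

φ(11) = 11 − 1 = 10 = 2 · 5.
In a cyclic group of order 10, there are φ(d) elements of order d for each divisor d of 10, and zero for non-divisors.
Here 10 is not a multiple of 14, so there are no elements of order 14.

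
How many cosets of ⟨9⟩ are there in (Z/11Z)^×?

2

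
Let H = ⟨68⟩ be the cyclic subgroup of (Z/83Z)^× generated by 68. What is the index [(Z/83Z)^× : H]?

2

By Lagrange's theorem, ord_83(68) divides φ(83) = 83 − 1 = 82 = 2 · 41.
Divisors of 82: 1, 2, 41, 82.
Check 68^d mod 83 for each divisor in increasing order:
68^1 ≡ 68 (mod 83)
68^2 ≡ 59 (mod 83)
68^41 ≡ 1 (mod 83) ✓
So ord_83(68) = 41, hence |⟨68⟩| = 41.
[(Z/83Z)^× : ⟨68⟩] = 82/41 = 2.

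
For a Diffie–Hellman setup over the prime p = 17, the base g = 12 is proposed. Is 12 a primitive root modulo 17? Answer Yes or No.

φ(17) = 17 − 1 = 16 = 2^4.
An element g generates (Z/17Z)^× iff g^(16/q) ≢ 1 (mod 17) for each prime q ∈ {2}.
12^8 ≡ 16 (mod 17)  [q = 2: ≢ 1 ✓]
None equal 1, so ord_17(12) = 16: 12 is a primitive root.

Yes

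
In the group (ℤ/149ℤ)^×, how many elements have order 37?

36

φ(149) = 149 − 1 = 148 = 2^2 · 37.
Since (Z/149Z)^× is cyclic of order 148, the number of elements of order d is φ(d) when d | 148 and 0 otherwise.
37 | 148, and φ(37) = 37 − 1 = 36.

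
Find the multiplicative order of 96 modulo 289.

By Lagrange's theorem, ord_289(96) divides φ(289) = φ(17^2) = 17·(17−1) = 272 = 2^4 · 17.
Divisors of 272: 1, 2, 4, 8, 16, 17, 34, 68, 136, 272.
Evaluate successive powers at the divisors of 272:
96^1 ≡ 96 (mod 289)
96^2 ≡ 257 (mod 289)
96^4 ≡ 157 (mod 289)
96^8 ≡ 84 (mod 289)
96^16 ≡ 120 (mod 289)
96^17 ≡ 249 (mod 289)
96^34 ≡ 155 (mod 289)
96^68 ≡ 38 (mod 289)
96^136 ≡ 288 (mod 289)
96^272 ≡ 1 (mod 289) ✓
Therefore the multiplicative order of 96 modulo 289 is 272.

272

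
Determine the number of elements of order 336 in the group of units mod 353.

0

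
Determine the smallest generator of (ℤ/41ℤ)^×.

φ(41) = 41 − 1 = 40 = 2^3 · 5.
Test candidates g = 2, 3, … against the prime factors q ∈ {2, 5} of φ(41): g is a generator iff g^(40/q) ≢ 1 for every such q.
g = 2: 2^20 ≡ 1 — hits 1, so not a primitive root.
g = 3: 3^20 ≡ 40; 3^8 ≡ 1 — hits 1, so not a primitive root.
g = 4: 4^20 ≡ 1 — hits 1, so not a primitive root.
g = 5: 5^20 ≡ 1 — hits 1, so not a primitive root.
g = 6: 6^20 ≡ 40; 6^8 ≡ 10 — none is 1, so 6 is a primitive root.
Hence the least primitive root of 41 is 6.

6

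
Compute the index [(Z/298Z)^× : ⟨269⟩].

2

The order of 269 must divide φ(298) = φ(2)·φ(149) = 1·148 = 148 = 2^2 · 37.
Divisors of 148: 1, 2, 4, 37, 74, 148.
Compute 269^d (mod 298) for the divisors d until we hit 1:
269^1 ≡ 269
269^2 ≡ 245
269^4 ≡ 127
269^37 ≡ 297
269^74 ≡ 1
So ord_298(269) = 74, hence |⟨269⟩| = 74.
Index = |(Z/298Z)^×| / |⟨269⟩| = 148 / 74 = 2.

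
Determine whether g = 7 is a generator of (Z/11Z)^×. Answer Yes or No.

Yes

φ(11) = 11 − 1 = 10 = 2 · 5.
It suffices to check that the order of 7 is not a proper divisor of 10: compute 7^(10/q) for q ∈ {2, 5}.
7^5 ≡ 10 (mod 11)  [q = 2: ≢ 1 ✓]
7^2 ≡ 5 (mod 11)  [q = 5: ≢ 1 ✓]
None equal 1, so ord_11(7) = 10: 7 is a primitive root.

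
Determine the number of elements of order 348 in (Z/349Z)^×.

112

φ(349) = 349 − 1 = 348 = 2^2 · 3 · 29.
Since (Z/349Z)^× is cyclic of order 348, the number of elements of order d is φ(d) when d | 348 and 0 otherwise.
348 = 2^2 · 3 · 29 divides 348, and φ(348) = 112.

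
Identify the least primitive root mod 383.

φ(383) = 383 − 1 = 382 = 2 · 191.
g is a primitive root iff g^(382/q) ≢ 1 (mod 383) for each prime q ∈ {2, 191}.
g = 2: 2^191 ≡ 1 — hits 1, so not a primitive root.
g = 3: 3^191 ≡ 1 — hits 1, so not a primitive root.
g = 4: 4^191 ≡ 1 — hits 1, so not a primitive root.
g = 5: 5^191 ≡ 382; 5^2 ≡ 25 — none is 1, so 5 is a primitive root.
Hence the least primitive root of 383 is 5.

5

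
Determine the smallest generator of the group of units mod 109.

φ(109) = 109 − 1 = 108 = 2^2 · 3^3.
g is a primitive root iff g^(108/q) ≢ 1 (mod 109) for each prime q ∈ {2, 3}.
g = 2: 2^54 ≡ 108; 2^36 ≡ 1 — hits 1, so not a primitive root.
g = 3: 3^54 ≡ 1 — hits 1, so not a primitive root.
g = 4: 4^54 ≡ 1 — hits 1, so not a primitive root.
g = 5: 5^54 ≡ 1 — hits 1, so not a primitive root.
g = 6: 6^54 ≡ 108; 6^36 ≡ 63 — none is 1, so 6 is a primitive root.
The smallest primitive root modulo 109 is 6.

6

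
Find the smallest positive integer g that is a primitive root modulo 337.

10

φ(337) = 337 − 1 = 336 = 2^4 · 3 · 7.
g is a primitive root iff g^(336/q) ≢ 1 (mod 337) for each prime q ∈ {2, 3, 7}.
g = 2: 2^168 ≡ 1 — hits 1, so not a primitive root.
g = 3: 3^168 ≡ 1 — hits 1, so not a primitive root.
g = 4: 4^168 ≡ 1 — hits 1, so not a primitive root.
g = 5: 5^168 ≡ 336; 5^112 ≡ 1 — hits 1, so not a primitive root.
g = 6: 6^168 ≡ 1 — hits 1, so not a primitive root.
g = 7: 7^168 ≡ 1 — hits 1, so not a primitive root.
g = 8: 8^168 ≡ 1 — hits 1, so not a primitive root.
g = 9: 9^168 ≡ 1 — hits 1, so not a primitive root.
g = 10: 10^168 ≡ 336; 10^112 ≡ 128; 10^48 ≡ 175 — none is 1, so 10 is a primitive root.
Hence the least primitive root of 337 is 10.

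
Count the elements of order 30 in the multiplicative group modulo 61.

8

φ(61) = 61 − 1 = 60 = 2^2 · 3 · 5.
In a cyclic group of order 60, there are φ(d) elements of order d for each divisor d of 60, and zero for non-divisors.
30 = 2 · 3 · 5 divides 60, and φ(30) = 8.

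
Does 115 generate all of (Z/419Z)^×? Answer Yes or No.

φ(419) = 419 − 1 = 418 = 2 · 11 · 19.
Test 115^(418/q) mod 419 for each prime factor q of 418:
115^209 ≡ 1 (mod 419)  [q = 2: ≡ 1 ✗]
115^38 ≡ 102 (mod 419)  [q = 11: ≢ 1 ✓]
115^22 ≡ 114 (mod 419)  [q = 19: ≢ 1 ✓]
115^209 ≡ 1 shows ord(115) | 209, strictly less than φ(419); not a primitive root.

No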